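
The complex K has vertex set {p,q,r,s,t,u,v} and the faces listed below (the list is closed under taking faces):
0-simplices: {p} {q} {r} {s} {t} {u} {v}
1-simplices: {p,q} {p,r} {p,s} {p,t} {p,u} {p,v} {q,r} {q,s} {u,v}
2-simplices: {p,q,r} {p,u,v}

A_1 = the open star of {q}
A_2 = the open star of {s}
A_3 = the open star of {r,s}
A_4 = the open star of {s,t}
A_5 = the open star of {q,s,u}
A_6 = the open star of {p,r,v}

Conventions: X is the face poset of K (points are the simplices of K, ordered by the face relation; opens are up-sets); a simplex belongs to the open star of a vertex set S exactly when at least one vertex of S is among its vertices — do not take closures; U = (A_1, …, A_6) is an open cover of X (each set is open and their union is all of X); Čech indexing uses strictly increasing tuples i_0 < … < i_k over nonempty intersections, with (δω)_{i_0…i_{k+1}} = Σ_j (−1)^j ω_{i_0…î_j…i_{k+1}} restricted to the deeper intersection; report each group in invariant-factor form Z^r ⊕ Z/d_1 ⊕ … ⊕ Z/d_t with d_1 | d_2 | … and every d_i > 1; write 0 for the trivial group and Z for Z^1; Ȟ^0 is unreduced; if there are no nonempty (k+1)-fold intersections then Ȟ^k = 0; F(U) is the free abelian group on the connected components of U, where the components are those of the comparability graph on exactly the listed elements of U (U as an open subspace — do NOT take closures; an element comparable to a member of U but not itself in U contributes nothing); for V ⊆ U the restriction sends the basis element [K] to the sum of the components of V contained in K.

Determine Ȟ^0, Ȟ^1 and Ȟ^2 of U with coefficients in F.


Ȟ^0(U;F) ≅ Z, Ȟ^1(U;F) ≅ Z and Ȟ^2(U;F) ≅ 0

nonempty intersections:
  A1={{q},{p,q},{q,r},{q,s},{p,q,r}} A2={{s},{p,s},{q,s}} A3={{r},{s},{p,r},{p,s},{q,r},{q,s},{p,q,r}} A4={{s},{t},{p,s},{p,t},{q,s}} A5={{q},{s},{u},{p,q},{p,s},{p,u},{q,r},{q,s},{u,v},{p,q,r},{p,u,v}} A6={{p},{r},{v},{p,q},{p,r},{p,s},{p,t},{p,u},{p,v},{q,r},{u,v},{p,q,r},{p,u,v}}
  A12={{q,s}} A13={{q,r},{q,s},{p,q,r}} A14={{q,s}} A15={{q},{p,q},{q,r},{q,s},{p,q,r}} A16={{p,q},{q,r},{p,q,r}} A23={{s},{p,s},{q,s}} A24={{s},{p,s},{q,s}} A25={{s},{p,s},{q,s}} A26={{p,s}} A34={{s},{p,s},{q,s}} A35={{s},{p,s},{q,r},{q,s},{p,q,r}} A36={{r},{p,r},{p,s},{q,r},{p,q,r}} A45={{s},{p,s},{q,s}} A46={{p,s},{p,t}} A56={{p,q},{p,s},{p,u},{q,r},{u,v},{p,q,r},{p,u,v}}
  A123={{q,s}} A124={{q,s}} A125={{q,s}} A134={{q,s}} A135={{q,r},{q,s},{p,q,r}} A136={{q,r},{p,q,r}} A145={{q,s}} A156={{p,q},{q,r},{p,q,r}} A234={{s},{p,s},{q,s}} A235={{s},{p,s},{q,s}} A236={{p,s}} A245={{s},{p,s},{q,s}} A246={{p,s}} A256={{p,s}} A345={{s},{p,s},{q,s}} A346={{p,s}} A356={{p,s},{q,r},{p,q,r}} A456={{p,s}}
  A1234={{q,s}} A1235={{q,s}} A1245={{q,s}} A1345={{q,s}} A1356={{q,r},{p,q,r}} A2345={{s},{p,s},{q,s}} A2346={{p,s}} A2356={{p,s}} A2456={{p,s}} A3456={{p,s}}
  A12345={{q,s}} A23456={{p,s}}
components per intersection:
  A1: {{q},{p,q},{q,r},{q,s},{p,q,r}}
  A2: {{s},{p,s},{q,s}}
  A3: {{r},{p,r},{q,r},{p,q,r}} {{s},{p,s},{q,s}}
  A4: {{s},{p,s},{q,s}} {{t},{p,t}}
  A5: {{q},{s},{p,q},{p,s},{q,r},{q,s},{p,q,r}} {{u},{p,u},{u,v},{p,u,v}}
  A6: {{p},{r},{v},{p,q},{p,r},{p,s},{p,t},{p,u},{p,v},{q,r},{u,v},{p,q,r},{p,u,v}}
  A12: {{q,s}}
  A13: {{q,r},{p,q,r}} {{q,s}}
  A14: {{q,s}}
  A15: {{q},{p,q},{q,r},{q,s},{p,q,r}}
  A16: {{p,q},{q,r},{p,q,r}}
  A23: {{s},{p,s},{q,s}}
  A24: {{s},{p,s},{q,s}}
  A25: {{s},{p,s},{q,s}}
  A26: {{p,s}}
  A34: {{s},{p,s},{q,s}}
  A35: {{s},{p,s},{q,s}} {{q,r},{p,q,r}}
  A36: {{r},{p,r},{q,r},{p,q,r}} {{p,s}}
  A45: {{s},{p,s},{q,s}}
  A46: {{p,s}} {{p,t}}
  A56: {{p,q},{q,r},{p,q,r}} {{p,s}} {{p,u},{u,v},{p,u,v}}
  A123: {{q,s}}
  A124: {{q,s}}
  A125: {{q,s}}
  A134: {{q,s}}
  A135: {{q,r},{p,q,r}} {{q,s}}
  A136: {{q,r},{p,q,r}}
  A145: {{q,s}}
  A156: {{p,q},{q,r},{p,q,r}}
  A234: {{s},{p,s},{q,s}}
  A235: {{s},{p,s},{q,s}}
  A236: {{p,s}}
  A245: {{s},{p,s},{q,s}}
  A246: {{p,s}}
  A256: {{p,s}}
  A345: {{s},{p,s},{q,s}}
  A346: {{p,s}}
  A356: {{p,s}} {{q,r},{p,q,r}}
  A456: {{p,s}}
  A1234: {{q,s}}
  A1235: {{q,s}}
  A1245: {{q,s}}
  A1345: {{q,s}}
  A1356: {{q,r},{p,q,r}}
  A2345: {{s},{p,s},{q,s}}
  A2346: {{p,s}}
  A2356: {{p,s}}
  A2456: {{p,s}}
  A3456: {{p,s}}
  A12345: {{q,s}}
  A23456: {{p,s}}
C dims 9,21,20,10; δ0: rk 8, SNF 1^8; δ1: rk 12, SNF 1^12; δ2: rk 8, SNF 1^8
Ȟ^0: (9−8)−0=1 ⇒ Z
Ȟ^1: (21−12)−8=1 ⇒ Z
Ȟ^2: (20−8)−12=0 ⇒ 0


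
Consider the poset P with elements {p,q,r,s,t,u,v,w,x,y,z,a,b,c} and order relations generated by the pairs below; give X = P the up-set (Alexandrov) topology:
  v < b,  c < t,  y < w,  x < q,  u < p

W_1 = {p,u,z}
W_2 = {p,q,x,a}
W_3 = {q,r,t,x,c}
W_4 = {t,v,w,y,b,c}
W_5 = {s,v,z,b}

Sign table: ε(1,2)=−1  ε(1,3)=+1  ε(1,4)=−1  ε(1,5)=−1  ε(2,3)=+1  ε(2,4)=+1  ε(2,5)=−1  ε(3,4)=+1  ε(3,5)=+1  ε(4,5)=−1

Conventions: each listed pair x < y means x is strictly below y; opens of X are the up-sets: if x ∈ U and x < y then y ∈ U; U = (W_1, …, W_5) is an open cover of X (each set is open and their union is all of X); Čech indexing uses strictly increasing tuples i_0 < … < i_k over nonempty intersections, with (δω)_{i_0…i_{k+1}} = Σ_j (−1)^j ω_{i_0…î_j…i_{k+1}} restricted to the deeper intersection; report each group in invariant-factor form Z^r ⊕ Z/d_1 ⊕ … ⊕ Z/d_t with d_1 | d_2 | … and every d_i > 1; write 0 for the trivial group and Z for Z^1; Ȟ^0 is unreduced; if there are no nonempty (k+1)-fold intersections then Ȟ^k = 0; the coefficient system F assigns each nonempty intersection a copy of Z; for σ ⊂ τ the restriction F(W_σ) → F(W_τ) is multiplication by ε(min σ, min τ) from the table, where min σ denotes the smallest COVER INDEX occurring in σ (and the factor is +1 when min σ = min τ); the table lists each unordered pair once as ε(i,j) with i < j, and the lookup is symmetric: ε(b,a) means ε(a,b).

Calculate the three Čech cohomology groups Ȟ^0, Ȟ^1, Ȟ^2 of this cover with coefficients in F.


intersection data:
  W12={p} W15={z} W23={q,x} W34={t,c} W45={v,b}
C dims 5,5; δ0: rk 5, SNF 1^4·2
Ȟ^0 = (5 − 5) − 0 = 0, so Ȟ^0 ≅ 0
Ȟ^1 = (5 − 0) − 5 = 0 plus torsion [2], so Ȟ^1 ≅ Z/2
Ȟ^2 = (0 − 0) − 0 = 0, so Ȟ^2 ≅ 0

Ȟ^0 ≅ 0; Ȟ^1 ≅ Z/2; Ȟ^2 ≅ 0


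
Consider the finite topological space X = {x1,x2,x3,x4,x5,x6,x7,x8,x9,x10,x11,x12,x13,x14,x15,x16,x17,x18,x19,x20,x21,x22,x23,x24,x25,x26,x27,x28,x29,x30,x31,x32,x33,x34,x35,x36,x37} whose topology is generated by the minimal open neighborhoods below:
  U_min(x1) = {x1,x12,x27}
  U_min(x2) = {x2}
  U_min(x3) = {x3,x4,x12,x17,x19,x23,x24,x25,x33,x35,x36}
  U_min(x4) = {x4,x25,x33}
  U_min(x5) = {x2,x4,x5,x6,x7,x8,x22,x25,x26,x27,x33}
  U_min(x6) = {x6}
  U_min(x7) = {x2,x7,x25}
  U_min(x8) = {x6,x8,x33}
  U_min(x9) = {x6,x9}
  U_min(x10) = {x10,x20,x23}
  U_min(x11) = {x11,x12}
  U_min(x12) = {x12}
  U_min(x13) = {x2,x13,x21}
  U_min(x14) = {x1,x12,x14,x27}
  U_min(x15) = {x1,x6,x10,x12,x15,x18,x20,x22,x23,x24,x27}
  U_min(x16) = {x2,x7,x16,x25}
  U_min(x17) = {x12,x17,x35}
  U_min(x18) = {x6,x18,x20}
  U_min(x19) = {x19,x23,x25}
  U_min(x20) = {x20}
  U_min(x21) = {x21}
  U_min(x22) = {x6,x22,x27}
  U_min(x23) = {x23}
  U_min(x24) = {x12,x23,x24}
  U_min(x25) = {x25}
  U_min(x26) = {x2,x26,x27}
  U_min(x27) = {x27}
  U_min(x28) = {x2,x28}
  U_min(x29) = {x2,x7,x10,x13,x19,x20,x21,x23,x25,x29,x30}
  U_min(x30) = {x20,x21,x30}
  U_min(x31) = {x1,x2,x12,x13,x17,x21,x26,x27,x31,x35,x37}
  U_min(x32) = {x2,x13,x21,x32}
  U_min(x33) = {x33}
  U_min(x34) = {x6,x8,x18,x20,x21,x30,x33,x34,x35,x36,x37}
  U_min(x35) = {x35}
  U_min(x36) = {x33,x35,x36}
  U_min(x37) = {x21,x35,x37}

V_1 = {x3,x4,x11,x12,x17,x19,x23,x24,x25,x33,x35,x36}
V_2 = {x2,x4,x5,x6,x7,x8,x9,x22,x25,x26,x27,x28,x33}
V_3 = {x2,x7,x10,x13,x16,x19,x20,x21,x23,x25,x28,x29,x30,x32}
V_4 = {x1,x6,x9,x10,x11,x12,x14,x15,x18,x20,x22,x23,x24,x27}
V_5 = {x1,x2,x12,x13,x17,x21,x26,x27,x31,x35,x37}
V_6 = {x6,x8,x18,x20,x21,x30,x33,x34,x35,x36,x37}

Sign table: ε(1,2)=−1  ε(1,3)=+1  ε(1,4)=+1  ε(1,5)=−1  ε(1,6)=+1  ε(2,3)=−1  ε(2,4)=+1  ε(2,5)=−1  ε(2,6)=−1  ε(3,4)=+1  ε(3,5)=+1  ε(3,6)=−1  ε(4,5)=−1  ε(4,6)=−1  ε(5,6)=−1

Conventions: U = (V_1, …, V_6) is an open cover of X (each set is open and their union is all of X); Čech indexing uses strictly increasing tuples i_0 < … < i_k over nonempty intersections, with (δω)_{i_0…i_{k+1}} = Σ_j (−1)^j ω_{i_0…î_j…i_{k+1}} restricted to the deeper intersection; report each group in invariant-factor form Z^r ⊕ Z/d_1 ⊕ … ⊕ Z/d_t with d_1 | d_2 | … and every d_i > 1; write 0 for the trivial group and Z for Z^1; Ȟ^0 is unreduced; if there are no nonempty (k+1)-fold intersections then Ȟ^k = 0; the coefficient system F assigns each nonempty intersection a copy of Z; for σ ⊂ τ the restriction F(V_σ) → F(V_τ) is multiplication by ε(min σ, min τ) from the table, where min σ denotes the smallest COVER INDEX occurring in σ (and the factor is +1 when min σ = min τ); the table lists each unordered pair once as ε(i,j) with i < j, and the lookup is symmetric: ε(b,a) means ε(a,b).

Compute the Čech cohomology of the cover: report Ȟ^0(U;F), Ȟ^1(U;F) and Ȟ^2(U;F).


Ȟ^0 ≅ 0, Ȟ^1 ≅ Z/2, Ȟ^2 ≅ Z

intersection data:
  V12={x4,x25,x33} V13={x19,x23,x25} V14={x11,x12,x23,x24} V15={x12,x17,x35} V16={x33,x35,x36} V23={x2,x7,x25,x28} V24={x6,x9,x22,x27} V25={x2,x26,x27} V26={x6,x8,x33} V34={x10,x20,x23} V35={x2,x13,x21} V36={x20,x21,x30} V45={x1,x12,x27} V46={x6,x18,x20} V56={x21,x35,x37}
  V123={x25} V126={x33} V134={x23} V145={x12} V156={x35} V235={x2} V245={x27} V246={x6} V346={x20} V356={x21}
C dims 6,15,10; δ0: rk 6, SNF 1^5·2; δ1: rk 9, SNF 1^9
Ȟ^0 = (6 − 6) − 0 = 0, so Ȟ^0 ≅ 0
Ȟ^1 = (15 − 9) − 6 = 0 plus torsion [2], so Ȟ^1 ≅ Z/2
Ȟ^2 = (10 − 0) − 9 = 1, so Ȟ^2 ≅ Z


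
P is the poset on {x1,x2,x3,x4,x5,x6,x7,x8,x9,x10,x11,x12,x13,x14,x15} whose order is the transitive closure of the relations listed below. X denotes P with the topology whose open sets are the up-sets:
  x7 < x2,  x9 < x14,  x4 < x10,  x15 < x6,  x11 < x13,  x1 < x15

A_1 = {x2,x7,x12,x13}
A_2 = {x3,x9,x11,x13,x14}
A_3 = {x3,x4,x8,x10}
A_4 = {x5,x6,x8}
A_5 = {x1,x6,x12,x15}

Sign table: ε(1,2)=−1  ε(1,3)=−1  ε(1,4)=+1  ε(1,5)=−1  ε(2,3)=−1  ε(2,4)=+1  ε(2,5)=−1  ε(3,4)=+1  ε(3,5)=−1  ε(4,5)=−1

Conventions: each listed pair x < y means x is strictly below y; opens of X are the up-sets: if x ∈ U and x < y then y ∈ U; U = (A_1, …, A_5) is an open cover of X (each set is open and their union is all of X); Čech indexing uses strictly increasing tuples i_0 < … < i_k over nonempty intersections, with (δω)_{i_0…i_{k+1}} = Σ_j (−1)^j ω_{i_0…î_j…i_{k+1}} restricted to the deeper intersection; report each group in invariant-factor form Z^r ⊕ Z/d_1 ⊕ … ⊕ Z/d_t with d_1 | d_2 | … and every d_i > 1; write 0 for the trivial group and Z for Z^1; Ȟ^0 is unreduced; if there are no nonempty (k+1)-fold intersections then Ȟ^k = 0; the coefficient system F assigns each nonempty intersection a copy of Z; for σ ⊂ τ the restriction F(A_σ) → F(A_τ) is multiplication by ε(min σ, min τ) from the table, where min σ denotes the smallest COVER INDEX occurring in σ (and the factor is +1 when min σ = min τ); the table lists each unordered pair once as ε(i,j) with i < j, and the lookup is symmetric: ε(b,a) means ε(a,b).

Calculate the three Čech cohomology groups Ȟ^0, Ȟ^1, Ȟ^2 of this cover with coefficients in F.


nonempty overlaps:
  A12={x13} A15={x12} A23={x3} A34={x8} A45={x6}
C dims 5,5; δ0: rk 4, SNF 1^4
degree 0: 5−4−0 = 1 → Ȟ^0 ≅ Z
degree 1: 5−0−4 = 1 → Ȟ^1 ≅ Z
degree 2: 0−0−0 = 0 → Ȟ^2 ≅ 0

Ȟ^0 = Z; Ȟ^1 = Z; Ȟ^2 = 0


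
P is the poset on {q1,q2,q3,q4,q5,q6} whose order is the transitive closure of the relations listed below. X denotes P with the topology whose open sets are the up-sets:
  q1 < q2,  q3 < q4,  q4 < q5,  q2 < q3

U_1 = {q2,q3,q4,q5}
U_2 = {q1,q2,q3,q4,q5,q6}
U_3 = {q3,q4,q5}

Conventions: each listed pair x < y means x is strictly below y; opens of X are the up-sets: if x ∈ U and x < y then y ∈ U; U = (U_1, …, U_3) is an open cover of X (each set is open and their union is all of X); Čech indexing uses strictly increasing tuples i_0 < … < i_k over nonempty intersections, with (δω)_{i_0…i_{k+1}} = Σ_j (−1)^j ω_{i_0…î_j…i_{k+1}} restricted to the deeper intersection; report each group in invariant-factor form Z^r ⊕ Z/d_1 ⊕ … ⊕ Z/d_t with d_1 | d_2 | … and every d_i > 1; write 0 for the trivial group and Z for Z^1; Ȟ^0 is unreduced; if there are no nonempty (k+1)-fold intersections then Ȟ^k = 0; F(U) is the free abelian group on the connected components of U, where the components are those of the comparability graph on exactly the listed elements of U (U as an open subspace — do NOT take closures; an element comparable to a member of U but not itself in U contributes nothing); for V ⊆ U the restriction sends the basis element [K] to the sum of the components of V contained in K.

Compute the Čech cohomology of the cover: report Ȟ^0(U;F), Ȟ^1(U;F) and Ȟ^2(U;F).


nonempty intersections:
  U12={q2,q3,q4,q5} U13={q3,q4,q5} U23={q3,q4,q5}
  U123={q3,q4,q5}
components per intersection:
  U1: {q2,q3,q4,q5}
  U2: {q1,q2,q3,q4,q5} {q6}
  U3: {q3,q4,q5}
  U12: {q2,q3,q4,q5}
  U13: {q3,q4,q5}
  U23: {q3,q4,q5}
  U123: {q3,q4,q5}
C dims 4,3,1; δ0: rk 2, SNF 1^2; δ1: rk 1, SNF 1^1
Ȟ^0: (4−2)−0=2 ⇒ Z^2
Ȟ^1: (3−1)−2=0 ⇒ 0
Ȟ^2: (1−0)−1=0 ⇒ 0

Ȟ^0(U;F) ≅ Z^2; Ȟ^1(U;F) ≅ 0; Ȟ^2(U;F) ≅ 0


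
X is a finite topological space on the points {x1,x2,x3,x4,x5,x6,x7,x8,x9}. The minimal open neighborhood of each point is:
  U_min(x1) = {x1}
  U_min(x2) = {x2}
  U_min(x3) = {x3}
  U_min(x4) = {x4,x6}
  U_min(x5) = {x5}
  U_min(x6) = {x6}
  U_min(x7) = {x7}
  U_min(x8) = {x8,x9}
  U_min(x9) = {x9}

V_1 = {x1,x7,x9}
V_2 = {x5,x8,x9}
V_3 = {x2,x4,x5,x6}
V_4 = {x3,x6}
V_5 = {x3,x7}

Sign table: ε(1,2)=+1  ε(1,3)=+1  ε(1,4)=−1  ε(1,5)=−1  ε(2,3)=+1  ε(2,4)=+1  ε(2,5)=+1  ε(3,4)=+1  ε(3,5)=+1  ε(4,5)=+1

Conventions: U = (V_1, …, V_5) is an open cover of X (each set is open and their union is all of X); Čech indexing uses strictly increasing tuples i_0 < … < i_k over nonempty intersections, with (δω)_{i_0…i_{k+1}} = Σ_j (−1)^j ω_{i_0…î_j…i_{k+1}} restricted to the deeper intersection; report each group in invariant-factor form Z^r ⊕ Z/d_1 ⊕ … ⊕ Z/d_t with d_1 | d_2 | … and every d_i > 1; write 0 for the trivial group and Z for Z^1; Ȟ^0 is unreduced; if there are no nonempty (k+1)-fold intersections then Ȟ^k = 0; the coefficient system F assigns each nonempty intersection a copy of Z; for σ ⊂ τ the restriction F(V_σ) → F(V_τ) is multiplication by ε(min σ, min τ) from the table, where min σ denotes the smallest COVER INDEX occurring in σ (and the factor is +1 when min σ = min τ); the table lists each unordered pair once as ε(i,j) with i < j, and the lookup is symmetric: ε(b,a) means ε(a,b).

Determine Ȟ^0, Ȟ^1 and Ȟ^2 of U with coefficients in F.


Ȟ^0 ≅ 0,  Ȟ^1 ≅ Z/2,  Ȟ^2 ≅ 0

nerve simplices:
  V12={x9} V15={x7} V23={x5} V34={x6} V45={x3}
C dims 5,5; δ0: rk 5, SNF 1^4·2
degree 0: 5−5−0 = 0 → Ȟ^0 ≅ 0
degree 1: 5−0−5 = 0 plus torsion [2] → Ȟ^1 ≅ Z/2
degree 2: 0−0−0 = 0 → Ȟ^2 ≅ 0


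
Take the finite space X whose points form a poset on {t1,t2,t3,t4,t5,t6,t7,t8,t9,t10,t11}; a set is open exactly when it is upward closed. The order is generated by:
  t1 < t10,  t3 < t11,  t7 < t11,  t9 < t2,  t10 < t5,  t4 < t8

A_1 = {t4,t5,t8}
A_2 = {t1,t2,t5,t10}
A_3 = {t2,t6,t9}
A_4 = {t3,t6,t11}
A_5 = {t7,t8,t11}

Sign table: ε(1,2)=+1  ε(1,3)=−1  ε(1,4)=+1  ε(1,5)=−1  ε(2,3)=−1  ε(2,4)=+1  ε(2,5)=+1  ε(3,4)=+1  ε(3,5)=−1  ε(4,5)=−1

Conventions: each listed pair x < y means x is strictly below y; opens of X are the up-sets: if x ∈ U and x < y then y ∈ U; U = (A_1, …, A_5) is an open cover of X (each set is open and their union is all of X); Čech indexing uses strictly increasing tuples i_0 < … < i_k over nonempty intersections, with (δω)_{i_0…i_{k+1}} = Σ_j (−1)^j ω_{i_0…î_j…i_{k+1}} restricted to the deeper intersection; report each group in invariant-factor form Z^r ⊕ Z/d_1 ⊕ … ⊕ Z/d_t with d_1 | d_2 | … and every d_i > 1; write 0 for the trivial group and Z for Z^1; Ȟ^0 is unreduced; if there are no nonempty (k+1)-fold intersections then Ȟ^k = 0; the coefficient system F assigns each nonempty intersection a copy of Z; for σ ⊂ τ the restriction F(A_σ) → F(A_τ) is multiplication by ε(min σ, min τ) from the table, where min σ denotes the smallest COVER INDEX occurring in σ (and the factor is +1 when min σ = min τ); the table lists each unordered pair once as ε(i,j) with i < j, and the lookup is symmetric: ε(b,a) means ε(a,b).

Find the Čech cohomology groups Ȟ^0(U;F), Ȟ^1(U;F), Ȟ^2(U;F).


cover nerve:
  A12={t5} A15={t8} A23={t2} A34={t6} A45={t11}
C dims 5,5; δ0: rk 5, SNF 1^4·2
Ȟ^0: (5−5)−0=0 ⇒ 0
Ȟ^1: (5−0)−5=0 plus torsion [2] ⇒ Z/2
Ȟ^2: (0−0)−0=0 ⇒ 0

Ȟ^0 ≅ 0, Ȟ^1 ≅ Z/2, Ȟ^2 ≅ 0


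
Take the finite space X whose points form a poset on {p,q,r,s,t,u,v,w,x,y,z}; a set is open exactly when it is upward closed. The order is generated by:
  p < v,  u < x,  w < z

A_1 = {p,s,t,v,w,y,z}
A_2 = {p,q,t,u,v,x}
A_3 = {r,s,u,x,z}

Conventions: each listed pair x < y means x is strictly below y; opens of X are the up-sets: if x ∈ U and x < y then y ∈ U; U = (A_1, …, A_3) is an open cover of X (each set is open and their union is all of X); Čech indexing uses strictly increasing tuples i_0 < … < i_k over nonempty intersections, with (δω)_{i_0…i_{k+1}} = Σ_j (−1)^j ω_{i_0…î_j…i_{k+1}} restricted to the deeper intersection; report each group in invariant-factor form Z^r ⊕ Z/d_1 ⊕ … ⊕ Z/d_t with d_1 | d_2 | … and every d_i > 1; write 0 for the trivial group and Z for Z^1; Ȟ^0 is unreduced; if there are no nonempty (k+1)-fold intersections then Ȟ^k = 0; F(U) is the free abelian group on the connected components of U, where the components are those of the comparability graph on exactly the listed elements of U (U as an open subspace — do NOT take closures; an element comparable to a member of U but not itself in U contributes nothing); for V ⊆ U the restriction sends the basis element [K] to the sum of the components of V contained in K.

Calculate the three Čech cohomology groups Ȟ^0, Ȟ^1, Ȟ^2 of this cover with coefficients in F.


intersection data:
  A12={p,t,v} A13={s,z} A23={u,x}
components per intersection:
  A1: {p,v} {s} {t} {w,z} {y}
  A2: {p,v} {q} {t} {u,x}
  A3: {r} {s} {u,x} {z}
  A12: {p,v} {t}
  A13: {s} {z}
  A23: {u,x}
C dims 13,5; δ0: rk 5, SNF 1^5
Ȟ^0 = (13 − 5) − 0 = 8, so Ȟ^0 ≅ Z^8
Ȟ^1 = (5 − 0) − 5 = 0, so Ȟ^1 ≅ 0
Ȟ^2 = (0 − 0) − 0 = 0, so Ȟ^2 ≅ 0

Ȟ^0 ≅ Z^8; Ȟ^1 ≅ 0; Ȟ^2 ≅ 0


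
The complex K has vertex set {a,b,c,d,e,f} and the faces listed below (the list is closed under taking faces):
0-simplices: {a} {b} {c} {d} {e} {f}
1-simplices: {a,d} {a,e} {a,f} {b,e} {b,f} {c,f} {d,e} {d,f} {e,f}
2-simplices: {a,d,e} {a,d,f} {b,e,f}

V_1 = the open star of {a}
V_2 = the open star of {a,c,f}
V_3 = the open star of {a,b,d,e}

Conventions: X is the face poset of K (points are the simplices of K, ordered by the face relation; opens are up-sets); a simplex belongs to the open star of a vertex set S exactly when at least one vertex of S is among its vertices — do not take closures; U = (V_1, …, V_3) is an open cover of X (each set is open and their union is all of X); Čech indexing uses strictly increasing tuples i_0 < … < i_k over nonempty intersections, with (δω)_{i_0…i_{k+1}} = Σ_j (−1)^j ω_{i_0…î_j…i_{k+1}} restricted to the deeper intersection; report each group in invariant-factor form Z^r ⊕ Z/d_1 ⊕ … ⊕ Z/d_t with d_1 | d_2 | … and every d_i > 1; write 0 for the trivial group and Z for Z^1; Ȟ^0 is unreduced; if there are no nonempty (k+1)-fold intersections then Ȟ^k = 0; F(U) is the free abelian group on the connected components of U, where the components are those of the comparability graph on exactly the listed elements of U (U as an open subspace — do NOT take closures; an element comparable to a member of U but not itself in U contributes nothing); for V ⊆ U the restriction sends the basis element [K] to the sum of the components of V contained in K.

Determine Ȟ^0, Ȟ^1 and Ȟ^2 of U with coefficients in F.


Ȟ^0(U;F) ≅ Z; Ȟ^1(U;F) ≅ Z; Ȟ^2(U;F) ≅ 0

nonempty intersections:
  V1={{a},{a,d},{a,e},{a,f},{a,d,e},{a,d,f}} V2={{a},{c},{f},{a,d},{a,e},{a,f},{b,f},{c,f},{d,f},{e,f},{a,d,e},{a,d,f},{b,e,f}} V3={{a},{b},{d},{e},{a,d},{a,e},{a,f},{b,e},{b,f},{d,e},{d,f},{e,f},{a,d,e},{a,d,f},{b,e,f}}
  V12={{a},{a,d},{a,e},{a,f},{a,d,e},{a,d,f}} V13={{a},{a,d},{a,e},{a,f},{a,d,e},{a,d,f}} V23={{a},{a,d},{a,e},{a,f},{b,f},{d,f},{e,f},{a,d,e},{a,d,f},{b,e,f}}
  V123={{a},{a,d},{a,e},{a,f},{a,d,e},{a,d,f}}
components per intersection:
  V1: {{a},{a,d},{a,e},{a,f},{a,d,e},{a,d,f}}
  V2: {{a},{c},{f},{a,d},{a,e},{a,f},{b,f},{c,f},{d,f},{e,f},{a,d,e},{a,d,f},{b,e,f}}
  V3: {{a},{b},{d},{e},{a,d},{a,e},{a,f},{b,e},{b,f},{d,e},{d,f},{e,f},{a,d,e},{a,d,f},{b,e,f}}
  V12: {{a},{a,d},{a,e},{a,f},{a,d,e},{a,d,f}}
  V13: {{a},{a,d},{a,e},{a,f},{a,d,e},{a,d,f}}
  V23: {{a},{a,d},{a,e},{a,f},{d,f},{a,d,e},{a,d,f}} {{b,f},{e,f},{b,e,f}}
  V123: {{a},{a,d},{a,e},{a,f},{a,d,e},{a,d,f}}
C dims 3,4,1; δ0: rk 2, SNF 1^2; δ1: rk 1, SNF 1^1
Ȟ^0: (3−2)−0=1 ⇒ Z
Ȟ^1: (4−1)−2=1 ⇒ Z
Ȟ^2: (1−0)−1=0 ⇒ 0


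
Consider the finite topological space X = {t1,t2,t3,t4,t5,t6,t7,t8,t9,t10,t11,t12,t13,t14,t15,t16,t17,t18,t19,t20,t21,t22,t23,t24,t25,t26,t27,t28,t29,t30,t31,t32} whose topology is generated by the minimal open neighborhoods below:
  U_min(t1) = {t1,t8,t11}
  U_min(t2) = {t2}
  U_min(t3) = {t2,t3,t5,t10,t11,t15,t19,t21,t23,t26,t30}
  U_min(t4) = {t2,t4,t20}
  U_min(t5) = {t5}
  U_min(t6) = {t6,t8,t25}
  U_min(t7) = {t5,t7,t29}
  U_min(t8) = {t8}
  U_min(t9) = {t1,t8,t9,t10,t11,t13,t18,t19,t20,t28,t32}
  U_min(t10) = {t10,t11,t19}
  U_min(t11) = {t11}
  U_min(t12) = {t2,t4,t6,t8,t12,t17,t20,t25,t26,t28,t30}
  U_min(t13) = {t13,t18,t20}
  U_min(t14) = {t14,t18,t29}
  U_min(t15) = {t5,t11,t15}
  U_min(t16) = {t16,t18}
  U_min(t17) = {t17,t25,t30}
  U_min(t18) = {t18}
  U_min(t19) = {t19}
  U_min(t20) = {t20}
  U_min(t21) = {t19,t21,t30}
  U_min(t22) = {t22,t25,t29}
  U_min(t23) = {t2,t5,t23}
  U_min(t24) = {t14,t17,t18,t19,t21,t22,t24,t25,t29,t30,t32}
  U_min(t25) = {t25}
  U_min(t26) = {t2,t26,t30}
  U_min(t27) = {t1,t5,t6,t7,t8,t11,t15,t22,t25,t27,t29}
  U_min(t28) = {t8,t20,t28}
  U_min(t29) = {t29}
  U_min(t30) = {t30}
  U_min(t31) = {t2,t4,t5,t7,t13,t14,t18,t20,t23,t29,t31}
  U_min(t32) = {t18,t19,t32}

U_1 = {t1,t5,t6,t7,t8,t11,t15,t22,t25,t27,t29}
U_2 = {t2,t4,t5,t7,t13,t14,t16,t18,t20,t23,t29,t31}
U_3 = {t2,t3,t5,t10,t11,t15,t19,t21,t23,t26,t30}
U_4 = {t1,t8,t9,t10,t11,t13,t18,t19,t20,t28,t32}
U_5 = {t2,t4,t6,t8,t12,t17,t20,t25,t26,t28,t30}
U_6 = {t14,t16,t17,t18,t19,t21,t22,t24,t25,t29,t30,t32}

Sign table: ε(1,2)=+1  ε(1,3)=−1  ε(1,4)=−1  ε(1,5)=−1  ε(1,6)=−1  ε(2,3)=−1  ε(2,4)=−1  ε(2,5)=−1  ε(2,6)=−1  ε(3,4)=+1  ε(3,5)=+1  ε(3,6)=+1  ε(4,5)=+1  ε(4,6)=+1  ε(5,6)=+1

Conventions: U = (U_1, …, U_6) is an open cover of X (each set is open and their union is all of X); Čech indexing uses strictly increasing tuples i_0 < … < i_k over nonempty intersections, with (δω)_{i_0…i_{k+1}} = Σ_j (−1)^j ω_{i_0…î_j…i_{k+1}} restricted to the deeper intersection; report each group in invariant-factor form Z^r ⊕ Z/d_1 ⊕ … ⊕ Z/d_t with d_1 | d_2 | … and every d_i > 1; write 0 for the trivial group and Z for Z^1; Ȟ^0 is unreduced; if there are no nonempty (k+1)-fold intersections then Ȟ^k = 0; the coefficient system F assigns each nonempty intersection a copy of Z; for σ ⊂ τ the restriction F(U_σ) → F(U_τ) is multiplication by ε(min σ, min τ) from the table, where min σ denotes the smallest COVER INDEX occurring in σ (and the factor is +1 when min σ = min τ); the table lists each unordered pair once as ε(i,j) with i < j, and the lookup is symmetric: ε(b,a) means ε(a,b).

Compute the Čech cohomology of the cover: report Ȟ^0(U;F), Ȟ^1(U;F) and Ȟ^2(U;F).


Ȟ^0 ≅ Z, Ȟ^1 ≅ 0, Ȟ^2 ≅ Z/2

nonempty intersections:
  U12={t5,t7,t29} U13={t5,t11,t15} U14={t1,t8,t11} U15={t6,t8,t25} U16={t22,t25,t29} U23={t2,t5,t23} U24={t13,t18,t20} U25={t2,t4,t20} U26={t14,t16,t18,t29} U34={t10,t11,t19} U35={t2,t26,t30} U36={t19,t21,t30} U45={t8,t20,t28} U46={t18,t19,t32} U56={t17,t25,t30}
  U123={t5} U126={t29} U134={t11} U145={t8} U156={t25} U235={t2} U245={t20} U246={t18} U346={t19} U356={t30}
C dims 6,15,10; δ0: rk 5, SNF 1^5; δ1: rk 10, SNF 1^9·2
Ȟ^0: (6−5)−0=1 ⇒ Z
Ȟ^1: (15−10)−5=0 ⇒ 0
Ȟ^2: (10−0)−10=0 plus torsion [2] ⇒ Z/2


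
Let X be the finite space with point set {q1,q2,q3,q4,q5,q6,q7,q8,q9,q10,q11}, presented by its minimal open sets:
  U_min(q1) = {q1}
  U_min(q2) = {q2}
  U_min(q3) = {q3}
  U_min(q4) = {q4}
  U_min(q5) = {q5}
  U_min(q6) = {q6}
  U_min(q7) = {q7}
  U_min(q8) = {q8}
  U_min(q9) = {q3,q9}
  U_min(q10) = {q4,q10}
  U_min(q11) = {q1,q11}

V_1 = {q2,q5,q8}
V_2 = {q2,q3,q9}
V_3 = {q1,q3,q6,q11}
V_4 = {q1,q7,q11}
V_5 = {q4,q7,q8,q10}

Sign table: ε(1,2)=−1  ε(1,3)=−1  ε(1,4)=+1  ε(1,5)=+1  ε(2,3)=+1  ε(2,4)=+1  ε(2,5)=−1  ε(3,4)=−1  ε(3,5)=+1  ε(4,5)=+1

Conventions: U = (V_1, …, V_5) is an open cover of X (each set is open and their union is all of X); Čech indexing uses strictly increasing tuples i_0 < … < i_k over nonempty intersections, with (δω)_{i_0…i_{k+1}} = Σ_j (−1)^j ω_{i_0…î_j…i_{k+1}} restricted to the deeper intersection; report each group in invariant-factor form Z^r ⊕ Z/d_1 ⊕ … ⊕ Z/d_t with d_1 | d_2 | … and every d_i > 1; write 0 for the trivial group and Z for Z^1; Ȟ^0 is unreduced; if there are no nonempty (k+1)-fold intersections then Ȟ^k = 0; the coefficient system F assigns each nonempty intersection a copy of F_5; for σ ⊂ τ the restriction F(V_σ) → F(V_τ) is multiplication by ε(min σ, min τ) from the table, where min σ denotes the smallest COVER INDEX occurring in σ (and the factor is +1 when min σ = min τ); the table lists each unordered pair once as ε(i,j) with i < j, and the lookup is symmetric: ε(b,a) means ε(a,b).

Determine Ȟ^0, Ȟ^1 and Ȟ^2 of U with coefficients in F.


Ȟ^0 ≅ Z/5,  Ȟ^1 ≅ Z/5,  Ȟ^2 ≅ 0

nerve of the cover:
  V12={q2} V15={q8} V23={q3} V34={q1,q11} V45={q7}
C dims 5,5; δ0: rk_F5 4
Ȟ^0 = (5 − 4) − 0 = 1, so Ȟ^0 ≅ Z/5
Ȟ^1 = (5 − 0) − 4 = 1, so Ȟ^1 ≅ Z/5
Ȟ^2 = (0 − 0) − 0 = 0, so Ȟ^2 ≅ 0


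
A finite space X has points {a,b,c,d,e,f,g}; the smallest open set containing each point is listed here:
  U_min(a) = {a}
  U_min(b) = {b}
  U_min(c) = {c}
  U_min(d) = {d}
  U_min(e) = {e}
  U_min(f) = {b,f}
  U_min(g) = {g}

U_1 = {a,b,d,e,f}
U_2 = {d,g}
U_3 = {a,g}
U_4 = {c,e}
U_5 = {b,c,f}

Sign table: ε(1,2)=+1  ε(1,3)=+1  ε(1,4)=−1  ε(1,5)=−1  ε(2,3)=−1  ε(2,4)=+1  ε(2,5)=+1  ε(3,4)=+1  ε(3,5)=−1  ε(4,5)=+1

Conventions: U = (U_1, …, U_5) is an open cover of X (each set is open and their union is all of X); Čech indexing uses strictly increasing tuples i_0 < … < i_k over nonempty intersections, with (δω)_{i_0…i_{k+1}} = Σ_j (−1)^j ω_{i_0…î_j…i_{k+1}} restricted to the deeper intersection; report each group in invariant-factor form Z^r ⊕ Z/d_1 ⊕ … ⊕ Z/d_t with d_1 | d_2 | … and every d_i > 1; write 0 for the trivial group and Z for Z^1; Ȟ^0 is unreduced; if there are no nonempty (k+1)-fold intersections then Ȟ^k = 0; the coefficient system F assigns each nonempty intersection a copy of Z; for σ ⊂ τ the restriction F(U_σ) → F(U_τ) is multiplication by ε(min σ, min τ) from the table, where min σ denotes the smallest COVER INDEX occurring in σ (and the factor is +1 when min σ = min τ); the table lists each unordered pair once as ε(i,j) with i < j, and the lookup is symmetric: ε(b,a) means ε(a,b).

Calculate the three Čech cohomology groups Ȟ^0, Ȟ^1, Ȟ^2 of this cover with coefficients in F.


Ȟ^0(U;F) ≅ 0; Ȟ^1(U;F) ≅ Z ⊕ Z/2; Ȟ^2(U;F) ≅ 0

nonempty overlaps:
  U12={d} U13={a} U14={e} U15={b,f} U23={g} U45={c}
C dims 5,6; δ0: rk 5, SNF 1^4·2
degree 0: 5−5−0 = 0 → Ȟ^0 ≅ 0
degree 1: 6−0−5 = 1 plus torsion [2] → Ȟ^1 ≅ Z ⊕ Z/2
degree 2: 0−0−0 = 0 → Ȟ^2 ≅ 0


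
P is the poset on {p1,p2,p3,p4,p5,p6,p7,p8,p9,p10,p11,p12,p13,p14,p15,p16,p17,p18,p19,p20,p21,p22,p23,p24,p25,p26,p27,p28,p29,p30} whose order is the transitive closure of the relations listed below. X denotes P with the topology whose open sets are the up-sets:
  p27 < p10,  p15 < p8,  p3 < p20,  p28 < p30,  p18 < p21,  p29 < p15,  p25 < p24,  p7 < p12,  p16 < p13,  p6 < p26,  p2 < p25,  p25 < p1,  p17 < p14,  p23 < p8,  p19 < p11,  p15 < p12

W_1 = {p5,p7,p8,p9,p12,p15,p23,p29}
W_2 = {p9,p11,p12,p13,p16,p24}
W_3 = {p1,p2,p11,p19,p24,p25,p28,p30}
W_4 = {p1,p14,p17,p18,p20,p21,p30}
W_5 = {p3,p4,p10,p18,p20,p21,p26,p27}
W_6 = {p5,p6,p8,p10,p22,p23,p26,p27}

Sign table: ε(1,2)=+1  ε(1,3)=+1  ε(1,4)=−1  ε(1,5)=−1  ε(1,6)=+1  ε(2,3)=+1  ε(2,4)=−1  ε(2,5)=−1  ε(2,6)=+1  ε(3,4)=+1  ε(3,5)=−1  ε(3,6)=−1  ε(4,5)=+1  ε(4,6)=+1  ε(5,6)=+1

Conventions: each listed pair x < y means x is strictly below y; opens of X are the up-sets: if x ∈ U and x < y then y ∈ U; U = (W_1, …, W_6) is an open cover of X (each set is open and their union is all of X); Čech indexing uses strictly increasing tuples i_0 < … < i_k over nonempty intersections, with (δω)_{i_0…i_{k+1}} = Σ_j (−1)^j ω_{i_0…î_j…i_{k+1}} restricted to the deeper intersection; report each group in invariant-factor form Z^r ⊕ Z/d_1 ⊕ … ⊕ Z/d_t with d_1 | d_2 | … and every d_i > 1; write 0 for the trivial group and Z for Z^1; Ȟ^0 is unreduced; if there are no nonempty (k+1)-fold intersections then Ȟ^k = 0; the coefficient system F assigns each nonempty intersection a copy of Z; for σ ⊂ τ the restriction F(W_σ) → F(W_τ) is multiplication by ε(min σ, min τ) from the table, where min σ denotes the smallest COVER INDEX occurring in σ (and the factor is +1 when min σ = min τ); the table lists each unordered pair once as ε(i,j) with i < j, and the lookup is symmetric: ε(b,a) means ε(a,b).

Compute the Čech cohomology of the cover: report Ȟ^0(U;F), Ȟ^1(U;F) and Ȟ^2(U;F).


Ȟ^0 ≅ Z; Ȟ^1 ≅ Z; Ȟ^2 ≅ 0

intersection data:
  W12={p9,p12} W16={p5,p8,p23} W23={p11,p24} W34={p1,p30} W45={p18,p20,p21} W56={p10,p26,p27}
C dims 6,6; δ0: rk 5, SNF 1^5
Ȟ^0 = (6 − 5) − 0 = 1, so Ȟ^0 ≅ Z
Ȟ^1 = (6 − 0) − 5 = 1, so Ȟ^1 ≅ Z
Ȟ^2 = (0 − 0) − 0 = 0, so Ȟ^2 ≅ 0


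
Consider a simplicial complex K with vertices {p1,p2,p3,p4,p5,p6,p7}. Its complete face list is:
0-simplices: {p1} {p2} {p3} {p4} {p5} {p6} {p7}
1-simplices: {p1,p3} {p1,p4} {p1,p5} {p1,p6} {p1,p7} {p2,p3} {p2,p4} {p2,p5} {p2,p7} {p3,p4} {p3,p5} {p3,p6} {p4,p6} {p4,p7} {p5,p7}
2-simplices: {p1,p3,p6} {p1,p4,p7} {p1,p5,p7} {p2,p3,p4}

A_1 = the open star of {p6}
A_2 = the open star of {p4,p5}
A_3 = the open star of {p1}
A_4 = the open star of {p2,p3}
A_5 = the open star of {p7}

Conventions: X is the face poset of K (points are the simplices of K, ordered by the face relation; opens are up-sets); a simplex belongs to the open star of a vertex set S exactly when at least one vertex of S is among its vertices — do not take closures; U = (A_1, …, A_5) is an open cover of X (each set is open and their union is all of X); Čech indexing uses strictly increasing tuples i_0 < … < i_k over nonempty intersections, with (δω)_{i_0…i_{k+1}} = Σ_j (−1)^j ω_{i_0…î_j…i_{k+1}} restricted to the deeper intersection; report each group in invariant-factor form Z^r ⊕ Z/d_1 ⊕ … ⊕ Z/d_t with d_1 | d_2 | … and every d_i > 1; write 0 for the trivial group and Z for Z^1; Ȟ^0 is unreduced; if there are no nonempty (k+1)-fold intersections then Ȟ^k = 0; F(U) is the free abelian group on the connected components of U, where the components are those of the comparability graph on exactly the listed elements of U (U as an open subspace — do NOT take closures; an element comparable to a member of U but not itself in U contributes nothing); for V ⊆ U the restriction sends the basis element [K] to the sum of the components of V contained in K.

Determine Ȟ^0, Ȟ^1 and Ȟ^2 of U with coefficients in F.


Ȟ^0 = Z,  Ȟ^1 = Z^5,  Ȟ^2 = 0

cover nerve:
  A1={{p6},{p1,p6},{p3,p6},{p4,p6},{p1,p3,p6}} A2={{p4},{p5},{p1,p4},{p1,p5},{p2,p4},{p2,p5},{p3,p4},{p3,p5},{p4,p6},{p4,p7},{p5,p7},{p1,p4,p7},{p1,p5,p7},{p2,p3,p4}} A3={{p1},{p1,p3},{p1,p4},{p1,p5},{p1,p6},{p1,p7},{p1,p3,p6},{p1,p4,p7},{p1,p5,p7}} A4={{p2},{p3},{p1,p3},{p2,p3},{p2,p4},{p2,p5},{p2,p7},{p3,p4},{p3,p5},{p3,p6},{p1,p3,p6},{p2,p3,p4}} A5={{p7},{p1,p7},{p2,p7},{p4,p7},{p5,p7},{p1,p4,p7},{p1,p5,p7}}
  A12={{p4,p6}} A13={{p1,p6},{p1,p3,p6}} A14={{p3,p6},{p1,p3,p6}} A23={{p1,p4},{p1,p5},{p1,p4,p7},{p1,p5,p7}} A24={{p2,p4},{p2,p5},{p3,p4},{p3,p5},{p2,p3,p4}} A25={{p4,p7},{p5,p7},{p1,p4,p7},{p1,p5,p7}} A34={{p1,p3},{p1,p3,p6}} A35={{p1,p7},{p1,p4,p7},{p1,p5,p7}} A45={{p2,p7}}
  A134={{p1,p3,p6}} A235={{p1,p4,p7},{p1,p5,p7}}
components per intersection:
  A1: {{p6},{p1,p6},{p3,p6},{p4,p6},{p1,p3,p6}}
  A2: {{p4},{p1,p4},{p2,p4},{p3,p4},{p4,p6},{p4,p7},{p1,p4,p7},{p2,p3,p4}} {{p5},{p1,p5},{p2,p5},{p3,p5},{p5,p7},{p1,p5,p7}}
  A3: {{p1},{p1,p3},{p1,p4},{p1,p5},{p1,p6},{p1,p7},{p1,p3,p6},{p1,p4,p7},{p1,p5,p7}}
  A4: {{p2},{p3},{p1,p3},{p2,p3},{p2,p4},{p2,p5},{p2,p7},{p3,p4},{p3,p5},{p3,p6},{p1,p3,p6},{p2,p3,p4}}
  A5: {{p7},{p1,p7},{p2,p7},{p4,p7},{p5,p7},{p1,p4,p7},{p1,p5,p7}}
  A12: {{p4,p6}}
  A13: {{p1,p6},{p1,p3,p6}}
  A14: {{p3,p6},{p1,p3,p6}}
  A23: {{p1,p4},{p1,p4,p7}} {{p1,p5},{p1,p5,p7}}
  A24: {{p2,p4},{p3,p4},{p2,p3,p4}} {{p2,p5}} {{p3,p5}}
  A25: {{p4,p7},{p1,p4,p7}} {{p5,p7},{p1,p5,p7}}
  A34: {{p1,p3},{p1,p3,p6}}
  A35: {{p1,p7},{p1,p4,p7},{p1,p5,p7}}
  A45: {{p2,p7}}
  A134: {{p1,p3,p6}}
  A235: {{p1,p4,p7}} {{p1,p5,p7}}
C dims 6,13,3; δ0: rk 5, SNF 1^5; δ1: rk 3, SNF 1^3
Ȟ^0: (6−5)−0=1 ⇒ Z
Ȟ^1: (13−3)−5=5 ⇒ Z^5
Ȟ^2: (3−0)−3=0 ⇒ 0


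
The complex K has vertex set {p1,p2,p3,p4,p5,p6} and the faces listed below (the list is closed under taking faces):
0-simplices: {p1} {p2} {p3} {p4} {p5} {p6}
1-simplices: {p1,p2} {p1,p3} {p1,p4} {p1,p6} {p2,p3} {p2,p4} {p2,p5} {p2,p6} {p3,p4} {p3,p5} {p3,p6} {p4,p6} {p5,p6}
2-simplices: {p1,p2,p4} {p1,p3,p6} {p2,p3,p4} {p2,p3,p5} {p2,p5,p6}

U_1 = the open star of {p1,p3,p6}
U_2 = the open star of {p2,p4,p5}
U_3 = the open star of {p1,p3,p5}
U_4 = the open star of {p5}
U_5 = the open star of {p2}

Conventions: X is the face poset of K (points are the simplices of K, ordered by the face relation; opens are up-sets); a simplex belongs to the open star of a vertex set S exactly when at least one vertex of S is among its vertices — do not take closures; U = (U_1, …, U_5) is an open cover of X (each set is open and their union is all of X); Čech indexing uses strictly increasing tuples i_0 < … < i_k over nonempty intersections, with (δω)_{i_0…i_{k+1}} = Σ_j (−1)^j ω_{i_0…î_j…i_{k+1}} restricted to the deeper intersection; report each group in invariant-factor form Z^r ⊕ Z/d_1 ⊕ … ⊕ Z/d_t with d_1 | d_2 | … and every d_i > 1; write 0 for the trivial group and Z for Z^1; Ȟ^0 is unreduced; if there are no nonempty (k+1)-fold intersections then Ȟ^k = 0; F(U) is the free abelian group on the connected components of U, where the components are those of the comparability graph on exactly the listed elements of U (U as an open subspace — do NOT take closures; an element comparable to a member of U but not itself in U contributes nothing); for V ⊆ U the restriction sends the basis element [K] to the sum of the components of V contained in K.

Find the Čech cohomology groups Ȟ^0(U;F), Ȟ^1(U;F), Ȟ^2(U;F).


nerve of the cover:
  U1={{p1},{p3},{p6},{p1,p2},{p1,p3},{p1,p4},{p1,p6},{p2,p3},{p2,p6},{p3,p4},{p3,p5},{p3,p6},{p4,p6},{p5,p6},{p1,p2,p4},{p1,p3,p6},{p2,p3,p4},{p2,p3,p5},{p2,p5,p6}} U2={{p2},{p4},{p5},{p1,p2},{p1,p4},{p2,p3},{p2,p4},{p2,p5},{p2,p6},{p3,p4},{p3,p5},{p4,p6},{p5,p6},{p1,p2,p4},{p2,p3,p4},{p2,p3,p5},{p2,p5,p6}} U3={{p1},{p3},{p5},{p1,p2},{p1,p3},{p1,p4},{p1,p6},{p2,p3},{p2,p5},{p3,p4},{p3,p5},{p3,p6},{p5,p6},{p1,p2,p4},{p1,p3,p6},{p2,p3,p4},{p2,p3,p5},{p2,p5,p6}} U4={{p5},{p2,p5},{p3,p5},{p5,p6},{p2,p3,p5},{p2,p5,p6}} U5={{p2},{p1,p2},{p2,p3},{p2,p4},{p2,p5},{p2,p6},{p1,p2,p4},{p2,p3,p4},{p2,p3,p5},{p2,p5,p6}}
  U12={{p1,p2},{p1,p4},{p2,p3},{p2,p6},{p3,p4},{p3,p5},{p4,p6},{p5,p6},{p1,p2,p4},{p2,p3,p4},{p2,p3,p5},{p2,p5,p6}} U13={{p1},{p3},{p1,p2},{p1,p3},{p1,p4},{p1,p6},{p2,p3},{p3,p4},{p3,p5},{p3,p6},{p5,p6},{p1,p2,p4},{p1,p3,p6},{p2,p3,p4},{p2,p3,p5},{p2,p5,p6}} U14={{p3,p5},{p5,p6},{p2,p3,p5},{p2,p5,p6}} U15={{p1,p2},{p2,p3},{p2,p6},{p1,p2,p4},{p2,p3,p4},{p2,p3,p5},{p2,p5,p6}} U23={{p5},{p1,p2},{p1,p4},{p2,p3},{p2,p5},{p3,p4},{p3,p5},{p5,p6},{p1,p2,p4},{p2,p3,p4},{p2,p3,p5},{p2,p5,p6}} U24={{p5},{p2,p5},{p3,p5},{p5,p6},{p2,p3,p5},{p2,p5,p6}} U25={{p2},{p1,p2},{p2,p3},{p2,p4},{p2,p5},{p2,p6},{p1,p2,p4},{p2,p3,p4},{p2,p3,p5},{p2,p5,p6}} U34={{p5},{p2,p5},{p3,p5},{p5,p6},{p2,p3,p5},{p2,p5,p6}} U35={{p1,p2},{p2,p3},{p2,p5},{p1,p2,p4},{p2,p3,p4},{p2,p3,p5},{p2,p5,p6}} U45={{p2,p5},{p2,p3,p5},{p2,p5,p6}}
  U123={{p1,p2},{p1,p4},{p2,p3},{p3,p4},{p3,p5},{p5,p6},{p1,p2,p4},{p2,p3,p4},{p2,p3,p5},{p2,p5,p6}} U124={{p3,p5},{p5,p6},{p2,p3,p5},{p2,p5,p6}} U125={{p1,p2},{p2,p3},{p2,p6},{p1,p2,p4},{p2,p3,p4},{p2,p3,p5},{p2,p5,p6}} U134={{p3,p5},{p5,p6},{p2,p3,p5},{p2,p5,p6}} U135={{p1,p2},{p2,p3},{p1,p2,p4},{p2,p3,p4},{p2,p3,p5},{p2,p5,p6}} U145={{p2,p3,p5},{p2,p5,p6}} U234={{p5},{p2,p5},{p3,p5},{p5,p6},{p2,p3,p5},{p2,p5,p6}} U235={{p1,p2},{p2,p3},{p2,p5},{p1,p2,p4},{p2,p3,p4},{p2,p3,p5},{p2,p5,p6}} U245={{p2,p5},{p2,p3,p5},{p2,p5,p6}} U345={{p2,p5},{p2,p3,p5},{p2,p5,p6}}
  U1234={{p3,p5},{p5,p6},{p2,p3,p5},{p2,p5,p6}} U1235={{p1,p2},{p2,p3},{p1,p2,p4},{p2,p3,p4},{p2,p3,p5},{p2,p5,p6}} U1245={{p2,p3,p5},{p2,p5,p6}} U1345={{p2,p3,p5},{p2,p5,p6}} U2345={{p2,p5},{p2,p3,p5},{p2,p5,p6}}
  U12345={{p2,p3,p5},{p2,p5,p6}}
components per intersection:
  U1: {{p1},{p3},{p6},{p1,p2},{p1,p3},{p1,p4},{p1,p6},{p2,p3},{p2,p6},{p3,p4},{p3,p5},{p3,p6},{p4,p6},{p5,p6},{p1,p2,p4},{p1,p3,p6},{p2,p3,p4},{p2,p3,p5},{p2,p5,p6}}
  U2: {{p2},{p4},{p5},{p1,p2},{p1,p4},{p2,p3},{p2,p4},{p2,p5},{p2,p6},{p3,p4},{p3,p5},{p4,p6},{p5,p6},{p1,p2,p4},{p2,p3,p4},{p2,p3,p5},{p2,p5,p6}}
  U3: {{p1},{p3},{p5},{p1,p2},{p1,p3},{p1,p4},{p1,p6},{p2,p3},{p2,p5},{p3,p4},{p3,p5},{p3,p6},{p5,p6},{p1,p2,p4},{p1,p3,p6},{p2,p3,p4},{p2,p3,p5},{p2,p5,p6}}
  U4: {{p5},{p2,p5},{p3,p5},{p5,p6},{p2,p3,p5},{p2,p5,p6}}
  U5: {{p2},{p1,p2},{p2,p3},{p2,p4},{p2,p5},{p2,p6},{p1,p2,p4},{p2,p3,p4},{p2,p3,p5},{p2,p5,p6}}
  U12: {{p1,p2},{p1,p4},{p1,p2,p4}} {{p2,p3},{p3,p4},{p3,p5},{p2,p3,p4},{p2,p3,p5}} {{p2,p6},{p5,p6},{p2,p5,p6}} {{p4,p6}}
  U13: {{p1},{p3},{p1,p2},{p1,p3},{p1,p4},{p1,p6},{p2,p3},{p3,p4},{p3,p5},{p3,p6},{p1,p2,p4},{p1,p3,p6},{p2,p3,p4},{p2,p3,p5}} {{p5,p6},{p2,p5,p6}}
  U14: {{p3,p5},{p2,p3,p5}} {{p5,p6},{p2,p5,p6}}
  U15: {{p1,p2},{p1,p2,p4}} {{p2,p3},{p2,p3,p4},{p2,p3,p5}} {{p2,p6},{p2,p5,p6}}
  U23: {{p5},{p2,p3},{p2,p5},{p3,p4},{p3,p5},{p5,p6},{p2,p3,p4},{p2,p3,p5},{p2,p5,p6}} {{p1,p2},{p1,p4},{p1,p2,p4}}
  U24: {{p5},{p2,p5},{p3,p5},{p5,p6},{p2,p3,p5},{p2,p5,p6}}
  U25: {{p2},{p1,p2},{p2,p3},{p2,p4},{p2,p5},{p2,p6},{p1,p2,p4},{p2,p3,p4},{p2,p3,p5},{p2,p5,p6}}
  U34: {{p5},{p2,p5},{p3,p5},{p5,p6},{p2,p3,p5},{p2,p5,p6}}
  U35: {{p1,p2},{p1,p2,p4}} {{p2,p3},{p2,p5},{p2,p3,p4},{p2,p3,p5},{p2,p5,p6}}
  U45: {{p2,p5},{p2,p3,p5},{p2,p5,p6}}
  U123: {{p1,p2},{p1,p4},{p1,p2,p4}} {{p2,p3},{p3,p4},{p3,p5},{p2,p3,p4},{p2,p3,p5}} {{p5,p6},{p2,p5,p6}}
  U124: {{p3,p5},{p2,p3,p5}} {{p5,p6},{p2,p5,p6}}
  U125: {{p1,p2},{p1,p2,p4}} {{p2,p3},{p2,p3,p4},{p2,p3,p5}} {{p2,p6},{p2,p5,p6}}
  U134: {{p3,p5},{p2,p3,p5}} {{p5,p6},{p2,p5,p6}}
  U135: {{p1,p2},{p1,p2,p4}} {{p2,p3},{p2,p3,p4},{p2,p3,p5}} {{p2,p5,p6}}
  U145: {{p2,p3,p5}} {{p2,p5,p6}}
  U234: {{p5},{p2,p5},{p3,p5},{p5,p6},{p2,p3,p5},{p2,p5,p6}}
  U235: {{p1,p2},{p1,p2,p4}} {{p2,p3},{p2,p5},{p2,p3,p4},{p2,p3,p5},{p2,p5,p6}}
  U245: {{p2,p5},{p2,p3,p5},{p2,p5,p6}}
  U345: {{p2,p5},{p2,p3,p5},{p2,p5,p6}}
  U1234: {{p3,p5},{p2,p3,p5}} {{p5,p6},{p2,p5,p6}}
  U1235: {{p1,p2},{p1,p2,p4}} {{p2,p3},{p2,p3,p4},{p2,p3,p5}} {{p2,p5,p6}}
  U1245: {{p2,p3,p5}} {{p2,p5,p6}}
  U1345: {{p2,p3,p5}} {{p2,p5,p6}}
  U2345: {{p2,p5},{p2,p3,p5},{p2,p5,p6}}
  U12345: {{p2,p3,p5}} {{p2,p5,p6}}
C dims 5,19,20,10; δ0: rk 4, SNF 1^4; δ1: rk 12, SNF 1^12; δ2: rk 8, SNF 1^8
Ȟ^0 = (5 − 4) − 0 = 1, so Ȟ^0 ≅ Z
Ȟ^1 = (19 − 12) − 4 = 3, so Ȟ^1 ≅ Z^3
Ȟ^2 = (20 − 8) − 12 = 0, so Ȟ^2 ≅ 0

Ȟ^0 = Z, Ȟ^1 = Z^3, Ȟ^2 = 0
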